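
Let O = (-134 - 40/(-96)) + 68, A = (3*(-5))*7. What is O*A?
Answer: 27545/4 ≈ 6886.3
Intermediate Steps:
A = -105 (A = -15*7 = -105)
O = -787/12 (O = (-134 - 40*(-1/96)) + 68 = (-134 + 5/12) + 68 = -1603/12 + 68 = -787/12 ≈ -65.583)
O*A = -787/12*(-105) = 27545/4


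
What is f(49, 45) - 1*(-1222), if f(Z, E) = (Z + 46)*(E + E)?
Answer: 9772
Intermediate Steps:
f(Z, E) = 2*E*(46 + Z) (f(Z, E) = (46 + Z)*(2*E) = 2*E*(46 + Z))
f(49, 45) - 1*(-1222) = 2*45*(46 + 49) - 1*(-1222) = 2*45*95 + 1222 = 8550 + 1222 = 9772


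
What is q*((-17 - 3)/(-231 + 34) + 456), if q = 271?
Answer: 24349892/197 ≈ 1.2360e+5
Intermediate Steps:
q*((-17 - 3)/(-231 + 34) + 456) = 271*((-17 - 3)/(-231 + 34) + 456) = 271*(-20/(-197) + 456) = 271*(-20*(-1/197) + 456) = 271*(20/197 + 456) = 271*(89852/197) = 24349892/197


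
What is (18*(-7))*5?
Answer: -630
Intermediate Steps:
(18*(-7))*5 = -126*5 = -630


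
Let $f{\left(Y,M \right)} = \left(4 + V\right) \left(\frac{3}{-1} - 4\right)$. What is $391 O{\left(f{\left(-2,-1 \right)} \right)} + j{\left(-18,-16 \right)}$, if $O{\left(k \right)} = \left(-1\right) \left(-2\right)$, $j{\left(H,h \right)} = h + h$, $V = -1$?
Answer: $750$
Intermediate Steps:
$j{\left(H,h \right)} = 2 h$
$f{\left(Y,M \right)} = -21$ ($f{\left(Y,M \right)} = \left(4 - 1\right) \left(\frac{3}{-1} - 4\right) = 3 \left(3 \left(-1\right) - 4\right) = 3 \left(-3 - 4\right) = 3 \left(-7\right) = -21$)
$O{\left(k \right)} = 2$
$391 O{\left(f{\left(-2,-1 \right)} \right)} + j{\left(-18,-16 \right)} = 391 \cdot 2 + 2 \left(-16\right) = 782 - 32 = 750$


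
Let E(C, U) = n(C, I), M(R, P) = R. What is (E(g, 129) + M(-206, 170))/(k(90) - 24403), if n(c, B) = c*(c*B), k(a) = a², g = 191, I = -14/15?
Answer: 513824/244545 ≈ 2.1011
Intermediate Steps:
I = -14/15 (I = -14*1/15 = -14/15 ≈ -0.93333)
n(c, B) = B*c² (n(c, B) = c*(B*c) = B*c²)
E(C, U) = -14*C²/15
(E(g, 129) + M(-206, 170))/(k(90) - 24403) = (-14/15*191² - 206)/(90² - 24403) = (-14/15*36481 - 206)/(8100 - 24403) = (-510734/15 - 206)/(-16303) = -513824/15*(-1/16303) = 513824/244545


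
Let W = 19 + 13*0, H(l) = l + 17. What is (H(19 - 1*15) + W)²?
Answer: 1600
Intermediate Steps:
H(l) = 17 + l
W = 19 (W = 19 + 0 = 19)
(H(19 - 1*15) + W)² = ((17 + (19 - 1*15)) + 19)² = ((17 + (19 - 15)) + 19)² = ((17 + 4) + 19)² = (21 + 19)² = 40² = 1600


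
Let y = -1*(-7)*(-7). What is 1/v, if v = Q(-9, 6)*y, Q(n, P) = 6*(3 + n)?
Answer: 1/1764 ≈ 0.00056689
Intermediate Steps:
y = -49 (y = 7*(-7) = -49)
Q(n, P) = 18 + 6*n
v = 1764 (v = (18 + 6*(-9))*(-49) = (18 - 54)*(-49) = -36*(-49) = 1764)
1/v = 1/1764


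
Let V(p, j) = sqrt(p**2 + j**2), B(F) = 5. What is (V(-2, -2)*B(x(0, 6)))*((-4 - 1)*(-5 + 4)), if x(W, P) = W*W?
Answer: 50*sqrt(2) ≈ 70.711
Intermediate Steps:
x(W, P) = W**2
V(p, j) = sqrt(j**2 + p**2)
(V(-2, -2)*B(x(0, 6)))*((-4 - 1)*(-5 + 4)) = (sqrt((-2)**2 + (-2)**2)*5)*((-4 - 1)*(-5 + 4)) = (sqrt(4 + 4)*5)*(-5*(-1)) = (sqrt(8)*5)*5 = ((2*sqrt(2))*5)*5 = (10*sqrt(2))*5 = 50*sqrt(2)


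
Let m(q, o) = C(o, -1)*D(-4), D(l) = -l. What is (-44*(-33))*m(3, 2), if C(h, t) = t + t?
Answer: -11616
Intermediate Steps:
C(h, t) = 2*t
m(q, o) = -8 (m(q, o) = (2*(-1))*(-1*(-4)) = -2*4 = -8)
(-44*(-33))*m(3, 2) = -44*(-33)*(-8) = 1452*(-8) = -11616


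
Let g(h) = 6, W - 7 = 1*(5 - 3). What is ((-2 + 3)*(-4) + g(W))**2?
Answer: 4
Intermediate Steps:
W = 9 (W = 7 + 1*(5 - 3) = 7 + 1*2 = 7 + 2 = 9)
((-2 + 3)*(-4) + g(W))**2 = ((-2 + 3)*(-4) + 6)**2 = (1*(-4) + 6)**2 = (-4 + 6)**2 = 2**2 = 4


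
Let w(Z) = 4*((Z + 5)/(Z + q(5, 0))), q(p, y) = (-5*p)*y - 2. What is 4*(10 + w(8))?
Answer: 224/3 ≈ 74.667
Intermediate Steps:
q(p, y) = -2 - 5*p*y (q(p, y) = -5*p*y - 2 = -2 - 5*p*y)
w(Z) = 4*(5 + Z)/(-2 + Z) (w(Z) = 4*((Z + 5)/(Z + (-2 - 5*5*0))) = 4*((5 + Z)/(Z + (-2 + 0))) = 4*((5 + Z)/(Z - 2)) = 4*((5 + Z)/(-2 + Z)) = 4*(5 + Z)/(-2 + Z))
4*(10 + w(8)) = 4*(10 + 4*(5 + 8)/(-2 + 8)) = 4*(10 + 4*13/6) = 4*(10 + 4*(⅙)*13) = 4*(10 + 26/3) = 4*(56/3) = 224/3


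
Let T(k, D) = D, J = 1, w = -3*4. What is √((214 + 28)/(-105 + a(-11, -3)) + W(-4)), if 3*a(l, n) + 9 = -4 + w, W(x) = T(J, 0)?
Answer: 11*I*√510/170 ≈ 1.4613*I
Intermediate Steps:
w = -12
W(x) = 0
a(l, n) = -25/3 (a(l, n) = -3 + (-4 - 12)/3 = -3 + (⅓)*(-16) = -3 - 16/3 = -25/3)
√((214 + 28)/(-105 + a(-11, -3)) + W(-4)) = √((214 + 28)/(-105 - 25/3) + 0) = √(242/(-340/3) + 0) = √(242*(-3/340) + 0) = √(-363/170 + 0) = √(-363/170) = 11*I*√510/170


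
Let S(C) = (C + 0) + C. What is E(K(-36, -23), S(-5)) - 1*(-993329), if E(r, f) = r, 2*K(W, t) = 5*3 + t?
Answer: 993325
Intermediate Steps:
S(C) = 2*C (S(C) = C + C = 2*C)
K(W, t) = 15/2 + t/2 (K(W, t) = (5*3 + t)/2 = (15 + t)/2 = 15/2 + t/2)
E(K(-36, -23), S(-5)) - 1*(-993329) = (15/2 + (½)*(-23)) - 1*(-993329) = (15/2 - 23/2) + 993329 = -4 + 993329 = 993325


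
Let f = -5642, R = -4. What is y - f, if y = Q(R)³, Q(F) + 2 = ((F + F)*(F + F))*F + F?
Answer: -17979086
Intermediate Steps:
Q(F) = -2 + F + 4*F³ (Q(F) = -2 + (((F + F)*(F + F))*F + F) = -2 + (((2*F)*(2*F))*F + F) = -2 + ((4*F²)*F + F) = -2 + (4*F³ + F) = -2 + (F + 4*F³) = -2 + F + 4*F³)
y = -17984728 (y = (-2 - 4 + 4*(-4)³)³ = (-2 - 4 + 4*(-64))³ = (-2 - 4 - 256)³ = (-262)³ = -17984728)
y - f = -17984728 - 1*(-5642) = -17984728 + 5642 = -17979086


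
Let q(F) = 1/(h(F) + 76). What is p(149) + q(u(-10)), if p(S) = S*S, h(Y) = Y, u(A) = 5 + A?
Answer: 1576272/71 ≈ 22201.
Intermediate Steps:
q(F) = 1/(76 + F) (q(F) = 1/(F + 76) = 1/(76 + F))
p(S) = S²
p(149) + q(u(-10)) = 149² + 1/(76 + (5 - 10)) = 22201 + 1/(76 - 5) = 22201 + 1/71 = 1576272/71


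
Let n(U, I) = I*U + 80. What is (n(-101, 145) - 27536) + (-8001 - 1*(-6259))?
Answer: -43843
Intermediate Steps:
n(U, I) = 80 + I*U
(n(-101, 145) - 27536) + (-8001 - 1*(-6259)) = ((80 + 145*(-101)) - 27536) + (-8001 - 1*(-6259)) = ((80 - 14645) - 27536) + (-8001 + 6259) = (-14565 - 27536) - 1742 = -42101 - 1742 = -43843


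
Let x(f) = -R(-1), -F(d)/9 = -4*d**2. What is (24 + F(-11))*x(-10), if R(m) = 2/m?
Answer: 8760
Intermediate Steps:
F(d) = 36*d**2 (F(d) = -(-36)*d**2 = 36*d**2)
x(f) = 2 (x(f) = -2/(-1) = -2*(-1) = -1*(-2) = 2)
(24 + F(-11))*x(-10) = (24 + 36*(-11)**2)*2 = (24 + 36*121)*2 = (24 + 4356)*2 = 4380*2 = 8760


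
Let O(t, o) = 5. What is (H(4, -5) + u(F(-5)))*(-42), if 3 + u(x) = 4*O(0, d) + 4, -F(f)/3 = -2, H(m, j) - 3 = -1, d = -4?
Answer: -966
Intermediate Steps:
H(m, j) = 2 (H(m, j) = 3 - 1 = 2)
F(f) = 6 (F(f) = -3*(-2) = 6)
u(x) = 21 (u(x) = -3 + (4*5 + 4) = -3 + (20 + 4) = -3 + 24 = 21)
(H(4, -5) + u(F(-5)))*(-42) = (2 + 21)*(-42) = 23*(-42) = -966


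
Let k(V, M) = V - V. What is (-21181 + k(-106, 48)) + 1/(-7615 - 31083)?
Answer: -819662339/38698 ≈ -21181.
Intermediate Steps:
k(V, M) = 0
(-21181 + k(-106, 48)) + 1/(-7615 - 31083) = (-21181 + 0) + 1/(-7615 - 31083) = -21181 + 1/(-38698) = -21181 - 1/38698 = -819662339/38698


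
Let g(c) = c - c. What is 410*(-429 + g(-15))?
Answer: -175890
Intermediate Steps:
g(c) = 0
410*(-429 + g(-15)) = 410*(-429 + 0) = 410*(-429) = -175890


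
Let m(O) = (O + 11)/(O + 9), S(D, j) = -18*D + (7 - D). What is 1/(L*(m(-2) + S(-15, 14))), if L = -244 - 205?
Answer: -7/921797 ≈ -7.5939e-6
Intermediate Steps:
S(D, j) = 7 - 19*D
m(O) = (11 + O)/(9 + O)
L = -449
1/(L*(m(-2) + S(-15, 14))) = 1/(-449*((11 - 2)/(9 - 2) + (7 - 19*(-15)))) = 1/(-449*(9/7 + (7 + 285))) = 1/(-449*((⅐)*9 + 292)) = 1/(-449*(9/7 + 292)) = 1/(-449*2053/7) = 1/(-921797/7) = -7/921797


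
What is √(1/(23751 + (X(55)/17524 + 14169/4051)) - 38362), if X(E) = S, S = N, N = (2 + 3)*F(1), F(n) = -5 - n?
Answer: 2*I*√30302701924746413561137970/56210837025 ≈ 195.86*I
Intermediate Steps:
N = -30 (N = (2 + 3)*(-5 - 1*1) = 5*(-5 - 1) = 5*(-6) = -30)
S = -30
X(E) = -30
√(1/(23751 + (X(55)/17524 + 14169/4051)) - 38362) = √(1/(23751 + (-30/17524 + 14169/4051)) - 38362) = √(1/(23751 + (-30*1/17524 + 14169*(1/4051))) - 38362) = √(1/(23751 + (-15/8762 + 14169/4051)) - 38362) = √(1/(23751 + 124088013/35494862) - 38362) = √(1/(843162555375/35494862) - 38362) = √(35494862/843162555375 - 38362) = √(-32345401913800888/843162555375) = 2*I*√30302701924746413561137970/56210837025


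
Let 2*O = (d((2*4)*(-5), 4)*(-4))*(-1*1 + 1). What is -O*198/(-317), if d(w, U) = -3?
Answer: 0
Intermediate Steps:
O = 0 (O = ((-3*(-4))*(-1*1 + 1))/2 = (12*(-1 + 1))/2 = (12*0)/2 = (1/2)*0 = 0)
-O*198/(-317) = -0*198/(-317) = -0*198*(-1/317) = -0*(-198)/317 = -1*0 = 0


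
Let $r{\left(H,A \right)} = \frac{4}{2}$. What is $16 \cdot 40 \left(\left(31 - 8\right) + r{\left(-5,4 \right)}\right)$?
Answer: $16000$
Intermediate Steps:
$r{\left(H,A \right)} = 2$ ($r{\left(H,A \right)} = 4 \cdot \frac{1}{2} = 2$)
$16 \cdot 40 \left(\left(31 - 8\right) + r{\left(-5,4 \right)}\right) = 16 \cdot 40 \left(\left(31 - 8\right) + 2\right) = 640 \left(23 + 2\right) = 640 \cdot 25 = 16000$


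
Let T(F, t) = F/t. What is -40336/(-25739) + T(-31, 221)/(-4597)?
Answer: 40979632741/26149202443 ≈ 1.5671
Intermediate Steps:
-40336/(-25739) + T(-31, 221)/(-4597) = -40336/(-25739) - 31/221/(-4597) = -40336*(-1/25739) - 31*1/221*(-1/4597) = 40336/25739 - 31/221*(-1/4597) = 40336/25739 + 31/1015937 = 40979632741/26149202443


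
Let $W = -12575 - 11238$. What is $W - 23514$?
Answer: $-47327$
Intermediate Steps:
$W = -23813$
$W - 23514 = -23813 - 23514 = -47327$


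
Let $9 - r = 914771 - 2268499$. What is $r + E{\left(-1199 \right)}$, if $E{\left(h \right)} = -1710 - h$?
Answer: $1353226$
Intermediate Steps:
$r = 1353737$ ($r = 9 - \left(914771 - 2268499\right) = 9 - -1353728 = 9 + 1353728 = 1353737$)
$r + E{\left(-1199 \right)} = 1353737 - 511 = 1353226$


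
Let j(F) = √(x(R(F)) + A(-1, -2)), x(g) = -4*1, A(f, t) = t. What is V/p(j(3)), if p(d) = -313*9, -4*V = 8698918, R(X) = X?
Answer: 4349459/5634 ≈ 772.00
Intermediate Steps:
x(g) = -4
V = -4349459/2 (V = -¼*8698918 = -4349459/2 ≈ -2.1747e+6)
j(F) = I*√6 (j(F) = √(-4 - 2) = √(-6) = I*√6)
p(d) = -2817
V/p(j(3)) = -4349459/2/(-2817) = -4349459/2*(-1/2817) = 4349459/5634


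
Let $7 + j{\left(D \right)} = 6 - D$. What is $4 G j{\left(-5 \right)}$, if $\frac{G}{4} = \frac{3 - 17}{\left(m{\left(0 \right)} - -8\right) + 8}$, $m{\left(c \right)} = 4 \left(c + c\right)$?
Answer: $-56$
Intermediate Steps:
$m{\left(c \right)} = 8 c$ ($m{\left(c \right)} = 4 \cdot 2 c = 8 c$)
$j{\left(D \right)} = -1 - D$ ($j{\left(D \right)} = -7 - \left(-6 + D\right) = -1 - D$)
$G = - \frac{7}{2}$ ($G = 4 \frac{3 - 17}{\left(8 \cdot 0 - -8\right) + 8} = 4 \left(- \frac{14}{\left(0 + 8\right) + 8}\right) = 4 \left(- \frac{14}{8 + 8}\right) = 4 \left(- \frac{14}{16}\right) = 4 \left(\left(-14\right) \frac{1}{16}\right) = 4 \left(- \frac{7}{8}\right) = - \frac{7}{2} \approx -3.5$)
$4 G j{\left(-5 \right)} = 4 \left(- \frac{7}{2}\right) \left(-1 - -5\right) = - 14 \left(-1 + 5\right) = \left(-14\right) 4 = -56$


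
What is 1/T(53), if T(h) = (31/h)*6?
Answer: 53/186 ≈ 0.28495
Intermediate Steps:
T(h) = 186/h
1/T(53) = 1/(186/53) = 53/186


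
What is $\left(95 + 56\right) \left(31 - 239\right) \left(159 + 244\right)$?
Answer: $-12657424$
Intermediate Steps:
$\left(95 + 56\right) \left(31 - 239\right) \left(159 + 244\right) = 151 \left(-208\right) 403 = \left(-31408\right) 403 = -12657424$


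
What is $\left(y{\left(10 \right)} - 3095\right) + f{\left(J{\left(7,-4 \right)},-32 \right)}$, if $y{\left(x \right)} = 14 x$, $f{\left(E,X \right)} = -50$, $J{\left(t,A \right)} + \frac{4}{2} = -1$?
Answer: $-3005$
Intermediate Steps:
$J{\left(t,A \right)} = -3$ ($J{\left(t,A \right)} = -2 - 1 = -3$)
$\left(y{\left(10 \right)} - 3095\right) + f{\left(J{\left(7,-4 \right)},-32 \right)} = \left(14 \cdot 10 - 3095\right) - 50 = \left(140 - 3095\right) - 50 = -2955 - 50 = -3005$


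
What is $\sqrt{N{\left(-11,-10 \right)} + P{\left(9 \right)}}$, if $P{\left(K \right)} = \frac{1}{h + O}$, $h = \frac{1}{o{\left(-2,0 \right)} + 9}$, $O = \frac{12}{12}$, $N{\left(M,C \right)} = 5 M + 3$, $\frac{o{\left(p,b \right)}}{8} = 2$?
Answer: $\frac{i \sqrt{34502}}{26} \approx 7.1441 i$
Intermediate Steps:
$o{\left(p,b \right)} = 16$ ($o{\left(p,b \right)} = 8 \cdot 2 = 16$)
$N{\left(M,C \right)} = 3 + 5 M$
$O = 1$ ($O = 12 \cdot \frac{1}{12} = 1$)
$h = \frac{1}{25}$ ($h = \frac{1}{16 + 9} = \frac{1}{25} \approx 0.04$)
$P{\left(K \right)} = \frac{25}{26}$ ($P{\left(K \right)} = \frac{1}{\frac{1}{25} + 1} = \frac{1}{\frac{26}{25}} = \frac{25}{26}$)
$\sqrt{N{\left(-11,-10 \right)} + P{\left(9 \right)}} = \sqrt{\left(3 + 5 \left(-11\right)\right) + \frac{25}{26}} = \sqrt{\left(3 - 55\right) + \frac{25}{26}} = \sqrt{-52 + \frac{25}{26}} = \sqrt{- \frac{1327}{26}} = \frac{i \sqrt{34502}}{26}$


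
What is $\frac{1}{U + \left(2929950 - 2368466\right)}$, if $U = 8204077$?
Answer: $\frac{1}{8765561} \approx 1.1408 \cdot 10^{-7}$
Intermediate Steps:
$\frac{1}{U + \left(2929950 - 2368466\right)} = \frac{1}{8204077 + \left(2929950 - 2368466\right)} = \frac{1}{8204077 + 561484} = \frac{1}{8765561}$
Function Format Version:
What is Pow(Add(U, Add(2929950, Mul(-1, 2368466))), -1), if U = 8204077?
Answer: Rational(1, 8765561) ≈ 1.1408e-7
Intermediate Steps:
Pow(Add(U, Add(2929950, Mul(-1, 2368466))), -1) = Pow(Add(8204077, Add(2929950, Mul(-1, 2368466))), -1) = Pow(Add(8204077, Add(2929950, -2368466)), -1) = Pow(Add(8204077, 561484), -1) = Pow(8765561, -1) = Rational(1, 8765561)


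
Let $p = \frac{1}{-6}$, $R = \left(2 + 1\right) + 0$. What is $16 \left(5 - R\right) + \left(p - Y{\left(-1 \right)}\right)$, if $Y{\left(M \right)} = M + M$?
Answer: $\frac{203}{6} \approx 33.833$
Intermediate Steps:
$Y{\left(M \right)} = 2 M$
$R = 3$ ($R = 3 + 0 = 3$)
$p = - \frac{1}{6} \approx -0.16667$
$16 \left(5 - R\right) + \left(p - Y{\left(-1 \right)}\right) = 16 \left(5 - 3\right) - \left(\frac{1}{6} + 2 \left(-1\right)\right) = 16 \left(5 - 3\right) - - \frac{11}{6} = 16 \cdot 2 + \left(- \frac{1}{6} + 2\right) = 32 + \frac{11}{6} = \frac{203}{6}$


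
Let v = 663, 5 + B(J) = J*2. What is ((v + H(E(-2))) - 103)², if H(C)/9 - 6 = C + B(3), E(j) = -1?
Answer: 376996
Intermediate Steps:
B(J) = -5 + 2*J (B(J) = -5 + J*2 = -5 + 2*J)
H(C) = 63 + 9*C (H(C) = 54 + 9*(C + (-5 + 2*3)) = 54 + 9*(C + (-5 + 6)) = 54 + 9*(C + 1) = 54 + 9*(1 + C) = 54 + (9 + 9*C) = 63 + 9*C)
((v + H(E(-2))) - 103)² = ((663 + (63 + 9*(-1))) - 103)² = ((663 + (63 - 9)) - 103)² = ((663 + 54) - 103)² = (717 - 103)² = 614² = 376996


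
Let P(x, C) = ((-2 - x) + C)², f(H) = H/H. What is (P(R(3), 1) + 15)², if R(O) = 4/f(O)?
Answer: 1600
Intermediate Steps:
f(H) = 1
R(O) = 4 (R(O) = 4/1 = 4*1 = 4)
P(x, C) = (-2 + C - x)²
(P(R(3), 1) + 15)² = ((2 + 4 - 1*1)² + 15)² = ((2 + 4 - 1)² + 15)² = (5² + 15)² = (25 + 15)² = 40² = 1600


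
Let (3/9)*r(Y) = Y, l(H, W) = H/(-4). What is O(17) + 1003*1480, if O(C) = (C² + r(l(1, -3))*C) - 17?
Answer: 5938797/4 ≈ 1.4847e+6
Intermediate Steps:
l(H, W) = -H/4 (l(H, W) = H*(-¼) = -H/4)
r(Y) = 3*Y
O(C) = -17 + C² - 3*C/4 (O(C) = (C² + (3*(-¼*1))*C) - 17 = (C² + (3*(-¼))*C) - 17 = (C² - 3*C/4) - 17 = -17 + C² - 3*C/4)
O(17) + 1003*1480 = (-17 + 17² - ¾*17) + 1003*1480 = (-17 + 289 - 51/4) + 1484440 = 1037/4 + 1484440 = 5938797/4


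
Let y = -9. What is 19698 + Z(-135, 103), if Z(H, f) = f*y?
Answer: 18771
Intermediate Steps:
Z(H, f) = -9*f (Z(H, f) = f*(-9) = -9*f)
19698 + Z(-135, 103) = 19698 - 9*103 = 19698 - 927 = 18771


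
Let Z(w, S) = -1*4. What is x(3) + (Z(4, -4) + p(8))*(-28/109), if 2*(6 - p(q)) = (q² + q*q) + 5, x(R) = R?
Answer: 2133/109 ≈ 19.569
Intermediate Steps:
p(q) = 7/2 - q² (p(q) = 6 - ((q² + q*q) + 5)/2 = 6 - ((q² + q²) + 5)/2 = 6 - (2*q² + 5)/2 = 6 - (5 + 2*q²)/2 = 6 + (-5/2 - q²) = 7/2 - q²)
Z(w, S) = -4
x(3) + (Z(4, -4) + p(8))*(-28/109) = 3 + (-4 + (7/2 - 1*8²))*(-28/109) = 3 + (-4 + (7/2 - 1*64))*(-28*1/109) = 3 + (-4 + (7/2 - 64))*(-28/109) = 3 + (-4 - 121/2)*(-28/109) = 3 - 129/2*(-28/109) = 3 + 1806/109 = 2133/109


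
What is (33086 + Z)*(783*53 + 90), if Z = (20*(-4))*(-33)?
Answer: 1485808614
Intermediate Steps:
Z = 2640 (Z = -80*(-33) = 2640)
(33086 + Z)*(783*53 + 90) = (33086 + 2640)*(783*53 + 90) = 35726*(41499 + 90) = 35726*41589 = 1485808614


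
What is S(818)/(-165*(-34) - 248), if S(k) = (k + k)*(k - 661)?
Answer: 128426/2681 ≈ 47.902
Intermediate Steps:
S(k) = 2*k*(-661 + k) (S(k) = (2*k)*(-661 + k) = 2*k*(-661 + k))
S(818)/(-165*(-34) - 248) = (2*818*(-661 + 818))/(-165*(-34) - 248) = (2*818*157)/(5610 - 248) = 256852/5362 = 256852*(1/5362) = 128426/2681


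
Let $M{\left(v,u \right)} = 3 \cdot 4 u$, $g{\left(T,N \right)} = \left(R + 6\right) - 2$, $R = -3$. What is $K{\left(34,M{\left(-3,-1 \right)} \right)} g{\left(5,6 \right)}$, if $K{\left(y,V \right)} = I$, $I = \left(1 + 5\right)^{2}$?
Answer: $36$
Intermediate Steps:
$g{\left(T,N \right)} = 1$ ($g{\left(T,N \right)} = \left(-3 + 6\right) - 2 = 3 - 2 = 1$)
$M{\left(v,u \right)} = 12 u$
$I = 36$ ($I = 6^{2} = 36$)
$K{\left(y,V \right)} = 36$
$K{\left(34,M{\left(-3,-1 \right)} \right)} g{\left(5,6 \right)} = 36 \cdot 1 = 36$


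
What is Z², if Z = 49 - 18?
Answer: 961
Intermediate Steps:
Z = 31
Z² = 31² = 961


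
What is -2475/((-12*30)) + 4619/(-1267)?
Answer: 32733/10136 ≈ 3.2294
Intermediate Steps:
-2475/((-12*30)) + 4619/(-1267) = -2475/(-360) + 4619*(-1/1267) = -2475*(-1/360) - 4619/1267 = 55/8 - 4619/1267 = 32733/10136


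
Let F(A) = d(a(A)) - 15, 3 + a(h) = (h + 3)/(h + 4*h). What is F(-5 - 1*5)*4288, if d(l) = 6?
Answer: -38592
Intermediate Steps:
a(h) = -3 + (3 + h)/(5*h) (a(h) = -3 + (h + 3)/(h + 4*h) = -3 + (3 + h)/((5*h)) = -3 + (3 + h)*(1/(5*h)) = -3 + (3 + h)/(5*h))
F(A) = -9 (F(A) = 6 - 15 = -9)
F(-5 - 1*5)*4288 = -9*4288 = -38592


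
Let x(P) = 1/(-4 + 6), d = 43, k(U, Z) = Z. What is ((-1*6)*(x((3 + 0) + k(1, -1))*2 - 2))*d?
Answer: 258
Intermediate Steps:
x(P) = ½ (x(P) = 1/2 = ½)
((-1*6)*(x((3 + 0) + k(1, -1))*2 - 2))*d = ((-1*6)*((½)*2 - 2))*43 = -6*(1 - 2)*43 = -6*(-1)*43 = 6*43 = 258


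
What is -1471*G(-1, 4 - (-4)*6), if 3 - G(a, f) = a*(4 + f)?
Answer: -51485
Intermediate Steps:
G(a, f) = 3 - a*(4 + f)
-1471*G(-1, 4 - (-4)*6) = -1471*(3 - 4*(-1) - 1*(-1)*(4 - (-4)*6)) = -1471*(3 + 4 - 1*(-1)*(4 - 1*(-24))) = -1471*(3 + 4 - 1*(-1)*(4 + 24)) = -1471*(3 + 4 - 1*(-1)*28) = -1471*(3 + 4 + 28) = -1471*35 = -51485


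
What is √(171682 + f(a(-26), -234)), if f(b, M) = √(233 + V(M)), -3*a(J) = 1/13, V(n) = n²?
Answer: √(171682 + √54989) ≈ 414.63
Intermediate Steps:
a(J) = -1/39 (a(J) = -⅓/13 = -⅓*1/13 = -1/39)
f(b, M) = √(233 + M²)
√(171682 + f(a(-26), -234)) = √(171682 + √(233 + (-234)²)) = √(171682 + √(233 + 54756)) = √(171682 + √54989)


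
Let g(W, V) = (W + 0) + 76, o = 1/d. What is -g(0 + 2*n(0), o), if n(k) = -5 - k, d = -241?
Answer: -66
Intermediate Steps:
o = -1/241 (o = 1/(-241) = -1/241 ≈ -0.0041494)
g(W, V) = 76 + W (g(W, V) = W + 76 = 76 + W)
-g(0 + 2*n(0), o) = -(76 + (0 + 2*(-5 - 1*0))) = -(76 + (0 + 2*(-5 + 0))) = -(76 + (0 + 2*(-5))) = -(76 + (0 - 10)) = -(76 - 10) = -1*66 = -66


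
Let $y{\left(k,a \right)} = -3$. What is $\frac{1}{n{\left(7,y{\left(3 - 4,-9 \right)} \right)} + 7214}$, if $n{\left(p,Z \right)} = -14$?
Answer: $\frac{1}{7200} \approx 0.00013889$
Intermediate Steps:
$\frac{1}{n{\left(7,y{\left(3 - 4,-9 \right)} \right)} + 7214} = \frac{1}{-14 + 7214} = \frac{1}{7200}$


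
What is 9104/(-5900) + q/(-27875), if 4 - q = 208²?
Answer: 584/65785 ≈ 0.0088774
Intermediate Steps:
q = -43260 (q = 4 - 1*208² = 4 - 1*43264 = 4 - 43264 = -43260)
9104/(-5900) + q/(-27875) = 9104/(-5900) - 43260/(-27875) = 9104*(-1/5900) - 43260*(-1/27875) = -2276/1475 + 8652/5575 = 584/65785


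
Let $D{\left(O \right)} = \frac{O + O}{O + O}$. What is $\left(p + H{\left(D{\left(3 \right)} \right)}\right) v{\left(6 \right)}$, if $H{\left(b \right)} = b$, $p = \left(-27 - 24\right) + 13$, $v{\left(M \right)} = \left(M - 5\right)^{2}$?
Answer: $-37$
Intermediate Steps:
$v{\left(M \right)} = \left(-5 + M\right)^{2}$
$D{\left(O \right)} = 1$ ($D{\left(O \right)} = \frac{2 O}{2 O} = 2 O \frac{1}{2 O} = 1$)
$p = -38$ ($p = -51 + 13 = -38$)
$\left(p + H{\left(D{\left(3 \right)} \right)}\right) v{\left(6 \right)} = \left(-38 + 1\right) \left(-5 + 6\right)^{2} = - 37 \cdot 1^{2} = \left(-37\right) 1 = -37$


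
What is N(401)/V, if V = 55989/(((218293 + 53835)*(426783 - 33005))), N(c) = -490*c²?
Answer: -8443247186492124160/55989 ≈ -1.5080e+14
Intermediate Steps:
V = 55989/107158019584 (V = 55989/((272128*393778)) = 55989/107158019584 ≈ 5.2249e-7)
N(401)/V = (-490*401²)/(55989/107158019584) = -490*160801*(107158019584/55989) = -78792490*107158019584/55989 = -8443247186492124160/55989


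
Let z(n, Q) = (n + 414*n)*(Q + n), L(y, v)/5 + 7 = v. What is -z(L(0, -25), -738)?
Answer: -59627200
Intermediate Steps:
L(y, v) = -35 + 5*v
z(n, Q) = 415*n*(Q + n) (z(n, Q) = (415*n)*(Q + n) = 415*n*(Q + n))
-z(L(0, -25), -738) = -415*(-35 + 5*(-25))*(-738 + (-35 + 5*(-25))) = -415*(-35 - 125)*(-738 + (-35 - 125)) = -415*(-160)*(-738 - 160) = -415*(-160)*(-898) = -1*59627200 = -59627200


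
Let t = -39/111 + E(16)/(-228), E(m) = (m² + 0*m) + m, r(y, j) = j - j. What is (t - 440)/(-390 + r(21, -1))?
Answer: 931217/822510 ≈ 1.1322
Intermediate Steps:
r(y, j) = 0
E(m) = m + m² (E(m) = (m² + 0) + m = m² + m = m + m²)
t = -3257/2109 (t = -39/111 + (16*(1 + 16))/(-228) = -39*1/111 + (16*17)*(-1/228) = -13/37 + 272*(-1/228) = -13/37 - 68/57 = -3257/2109 ≈ -1.5443)
(t - 440)/(-390 + r(21, -1)) = (-3257/2109 - 440)/(-390 + 0) = -931217/2109/(-390) = -931217/2109*(-1/390) = 931217/822510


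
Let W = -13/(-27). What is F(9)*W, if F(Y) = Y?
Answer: 13/3 ≈ 4.3333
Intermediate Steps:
W = 13/27 (W = -13*(-1/27) = 13/27 ≈ 0.48148)
F(9)*W = 9*(13/27) = 13/3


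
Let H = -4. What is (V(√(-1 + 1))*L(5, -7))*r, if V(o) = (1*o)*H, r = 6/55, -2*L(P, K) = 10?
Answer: 0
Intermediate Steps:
L(P, K) = -5 (L(P, K) = -½*10 = -5)
r = 6/55 (r = 6*(1/55) = 6/55 ≈ 0.10909)
V(o) = -4*o (V(o) = (1*o)*(-4) = o*(-4) = -4*o)
(V(√(-1 + 1))*L(5, -7))*r = (-4*√(-1 + 1)*(-5))*(6/55) = (-4*√0*(-5))*(6/55) = (-4*0*(-5))*(6/55) = (0*(-5))*(6/55) = 0*(6/55) = 0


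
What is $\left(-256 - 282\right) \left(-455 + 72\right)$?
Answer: $206054$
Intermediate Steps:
$\left(-256 - 282\right) \left(-455 + 72\right) = \left(-538\right) \left(-383\right) = 206054$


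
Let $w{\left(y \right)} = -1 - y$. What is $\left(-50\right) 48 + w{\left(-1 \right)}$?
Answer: $-2400$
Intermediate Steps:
$\left(-50\right) 48 + w{\left(-1 \right)} = \left(-50\right) 48 - 0 = -2400 + \left(-1 + 1\right) = -2400 + 0 = -2400$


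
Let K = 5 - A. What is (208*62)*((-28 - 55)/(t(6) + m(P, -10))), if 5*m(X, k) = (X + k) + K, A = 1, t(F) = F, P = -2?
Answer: -2675920/11 ≈ -2.4327e+5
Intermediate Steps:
K = 4 (K = 5 - 1*1 = 5 - 1 = 4)
m(X, k) = ⅘ + X/5 + k/5 (m(X, k) = ((X + k) + 4)/5 = (4 + X + k)/5 = ⅘ + X/5 + k/5)
(208*62)*((-28 - 55)/(t(6) + m(P, -10))) = (208*62)*((-28 - 55)/(6 + (⅘ + (⅕)*(-2) + (⅕)*(-10)))) = 12896*(-83/(6 + (⅘ - ⅖ - 2))) = 12896*(-83/(6 - 8/5)) = 12896*(-83/22/5) = 12896*(-83*5/22) = 12896*(-415/22) = -2675920/11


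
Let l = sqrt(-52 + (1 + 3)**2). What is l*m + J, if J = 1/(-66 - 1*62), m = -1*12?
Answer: -1/128 - 72*I ≈ -0.0078125 - 72.0*I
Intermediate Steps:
m = -12
l = 6*I (l = sqrt(-52 + 4**2) = sqrt(-52 + 16) = sqrt(-36) = 6*I ≈ 6.0*I)
J = -1/128 (J = 1/(-66 - 62) = 1/(-128) = -1/128 ≈ -0.0078125)
l*m + J = (6*I)*(-12) - 1/128 = -72*I - 1/128 = -1/128 - 72*I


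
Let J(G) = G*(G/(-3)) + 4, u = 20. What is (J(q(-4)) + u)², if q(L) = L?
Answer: 3136/9 ≈ 348.44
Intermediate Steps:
J(G) = 4 - G²/3 (J(G) = G*(G*(-⅓)) + 4 = G*(-G/3) + 4 = -G²/3 + 4 = 4 - G²/3)
(J(q(-4)) + u)² = ((4 - ⅓*(-4)²) + 20)² = ((4 - ⅓*16) + 20)² = ((4 - 16/3) + 20)² = (-4/3 + 20)² = (56/3)² = 3136/9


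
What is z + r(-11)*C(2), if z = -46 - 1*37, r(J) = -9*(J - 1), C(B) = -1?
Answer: -191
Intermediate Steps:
r(J) = 9 - 9*J (r(J) = -9*(-1 + J) = 9 - 9*J)
z = -83 (z = -46 - 37 = -83)
z + r(-11)*C(2) = -83 + (9 - 9*(-11))*(-1) = -83 + (9 + 99)*(-1) = -83 + 108*(-1) = -83 - 108 = -191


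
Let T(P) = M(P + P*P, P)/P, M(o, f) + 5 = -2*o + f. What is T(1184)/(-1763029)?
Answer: 2804901/2087426336 ≈ 0.0013437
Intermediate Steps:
M(o, f) = -5 + f - 2*o (M(o, f) = -5 + (-2*o + f) = -5 + (f - 2*o) = -5 + f - 2*o)
T(P) = (-5 - P - 2*P²)/P (T(P) = (-5 + P - 2*(P + P*P))/P = (-5 + P - 2*(P + P²))/P = (-5 + P + (-2*P - 2*P²))/P = (-5 - P - 2*P²)/P)
T(1184)/(-1763029) = (-1 - 5/1184 - 2*1184)/(-1763029) = (-1 - 5*1/1184 - 2368)*(-1/1763029) = (-1 - 5/1184 - 2368)*(-1/1763029) = -2804901/1184*(-1/1763029) = 2804901/2087426336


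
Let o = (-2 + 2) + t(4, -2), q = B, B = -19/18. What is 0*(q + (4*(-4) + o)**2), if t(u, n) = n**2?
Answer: 0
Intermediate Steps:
B = -19/18 (B = -19*1/18 = -19/18 ≈ -1.0556)
q = -19/18 ≈ -1.0556
o = 4 (o = (-2 + 2) + (-2)**2 = 0 + 4 = 4)
0*(q + (4*(-4) + o)**2) = 0*(-19/18 + (4*(-4) + 4)**2) = 0*(-19/18 + (-16 + 4)**2) = 0*(-19/18 + (-12)**2) = 0*(-19/18 + 144) = 0*(2573/18) = 0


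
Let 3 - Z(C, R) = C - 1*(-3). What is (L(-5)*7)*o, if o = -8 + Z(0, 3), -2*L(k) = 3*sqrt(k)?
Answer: 84*I*sqrt(5) ≈ 187.83*I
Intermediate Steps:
Z(C, R) = -C (Z(C, R) = 3 - (C - 1*(-3)) = 3 - (C + 3) = 3 - (3 + C) = 3 + (-3 - C) = -C)
L(k) = -3*sqrt(k)/2
o = -8 (o = -8 - 1*0 = -8 + 0 = -8)
(L(-5)*7)*o = (-3*I*sqrt(5)/2*7)*(-8) = -21*I*sqrt(5)/2*(-8) = 84*I*sqrt(5)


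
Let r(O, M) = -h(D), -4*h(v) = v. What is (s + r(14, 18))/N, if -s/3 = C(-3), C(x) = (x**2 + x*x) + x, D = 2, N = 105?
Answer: -89/210 ≈ -0.42381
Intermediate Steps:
h(v) = -v/4
C(x) = x + 2*x**2 (C(x) = (x**2 + x**2) + x = 2*x**2 + x = x + 2*x**2)
r(O, M) = 1/2 (r(O, M) = -(-1)*2/4 = -1*(-1/2) = 1/2)
s = -45 (s = -(-9)*(1 + 2*(-3)) = -(-9)*(1 - 6) = -(-9)*(-5) = -3*15 = -45)
(s + r(14, 18))/N = (-45 + 1/2)/105 = -89/2*1/105 = -89/210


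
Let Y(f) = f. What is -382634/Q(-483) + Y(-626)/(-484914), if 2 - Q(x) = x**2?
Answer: 92845310569/56562066159 ≈ 1.6415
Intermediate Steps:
Q(x) = 2 - x**2
-382634/Q(-483) + Y(-626)/(-484914) = -382634/(2 - 1*(-483)**2) - 626/(-484914) = -382634/(2 - 1*233289) - 626*(-1/484914) = -382634/(2 - 233289) + 313/242457 = -382634/(-233287) + 313/242457 = -382634*(-1/233287) + 313/242457 = 382634/233287 + 313/242457 = 92845310569/56562066159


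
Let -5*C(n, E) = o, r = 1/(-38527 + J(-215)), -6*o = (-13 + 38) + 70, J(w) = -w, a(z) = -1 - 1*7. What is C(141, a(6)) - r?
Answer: 363967/114936 ≈ 3.1667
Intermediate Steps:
a(z) = -8 (a(z) = -1 - 7 = -8)
o = -95/6 (o = -((-13 + 38) + 70)/6 = -(25 + 70)/6 = -⅙*95 = -95/6 ≈ -15.833)
r = -1/38312 (r = 1/(-38527 - 1*(-215)) = 1/(-38527 + 215) = 1/(-38312) = -1/38312 ≈ -2.6101e-5)
C(n, E) = 19/6 (C(n, E) = -⅕*(-95/6) = 19/6)
C(141, a(6)) - r = 19/6 - 1*(-1/38312) = 19/6 + 1/38312 = 363967/114936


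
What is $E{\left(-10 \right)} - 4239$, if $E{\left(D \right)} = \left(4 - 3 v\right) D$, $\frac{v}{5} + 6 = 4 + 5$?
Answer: $-3829$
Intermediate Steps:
$v = 15$ ($v = -30 + 5 \left(4 + 5\right) = -30 + 5 \cdot 9 = -30 + 45 = 15$)
$E{\left(D \right)} = - 41 D$ ($E{\left(D \right)} = \left(4 - 45\right) D = - 41 D$)
$E{\left(-10 \right)} - 4239 = \left(-41\right) \left(-10\right) - 4239 = 410 - 4239 = -3829$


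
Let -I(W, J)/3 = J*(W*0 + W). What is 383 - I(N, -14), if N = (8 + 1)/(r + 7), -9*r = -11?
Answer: 12470/37 ≈ 337.03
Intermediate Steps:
r = 11/9 (r = -1/9*(-11) = 11/9 ≈ 1.2222)
N = 81/74 (N = (8 + 1)/(11/9 + 7) = 9/(74/9) = 9*(9/74) = 81/74 ≈ 1.0946)
I(W, J) = -3*J*W (I(W, J) = -3*J*(W*0 + W) = -3*J*(0 + W) = -3*J*W)
383 - I(N, -14) = 383 - (-3)*(-14)*81/74 = 383 - 1*1701/37 = 383 - 1701/37 = 12470/37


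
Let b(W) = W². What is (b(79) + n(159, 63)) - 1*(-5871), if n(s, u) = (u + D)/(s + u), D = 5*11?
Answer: 1344491/111 ≈ 12113.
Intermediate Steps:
D = 55
n(s, u) = (55 + u)/(s + u) (n(s, u) = (u + 55)/(s + u) = (55 + u)/(s + u))
(b(79) + n(159, 63)) - 1*(-5871) = (79² + (55 + 63)/(159 + 63)) - 1*(-5871) = (6241 + 118/222) + 5871 = (6241 + (1/222)*118) + 5871 = (6241 + 59/111) + 5871 = 692810/111 + 5871 = 1344491/111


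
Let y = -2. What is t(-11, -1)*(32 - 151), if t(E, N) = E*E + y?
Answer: -14161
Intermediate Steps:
t(E, N) = -2 + E**2 (t(E, N) = E*E - 2 = E**2 - 2 = -2 + E**2)
t(-11, -1)*(32 - 151) = (-2 + (-11)**2)*(32 - 151) = (-2 + 121)*(-119) = 119*(-119) = -14161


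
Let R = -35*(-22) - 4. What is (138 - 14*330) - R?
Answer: -5248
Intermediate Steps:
R = 766 (R = 770 - 4 = 766)
(138 - 14*330) - R = (138 - 14*330) - 1*766 = (138 - 4620) - 766 = -4482 - 766 = -5248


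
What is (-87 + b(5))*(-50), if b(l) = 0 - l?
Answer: 4600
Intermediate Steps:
b(l) = -l
(-87 + b(5))*(-50) = (-87 - 1*5)*(-50) = (-87 - 5)*(-50) = -92*(-50) = 4600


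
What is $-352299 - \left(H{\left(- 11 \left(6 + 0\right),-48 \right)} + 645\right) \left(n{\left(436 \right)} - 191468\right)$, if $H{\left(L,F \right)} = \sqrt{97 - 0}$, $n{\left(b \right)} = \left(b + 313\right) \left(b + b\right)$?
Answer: $-298122999 - 461660 \sqrt{97} \approx -3.0267 \cdot 10^{8}$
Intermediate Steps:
$n{\left(b \right)} = 2 b \left(313 + b\right)$ ($n{\left(b \right)} = \left(313 + b\right) 2 b = 2 b \left(313 + b\right)$)
$H{\left(L,F \right)} = \sqrt{97}$ ($H{\left(L,F \right)} = \sqrt{97 + 0} = \sqrt{97}$)
$-352299 - \left(H{\left(- 11 \left(6 + 0\right),-48 \right)} + 645\right) \left(n{\left(436 \right)} - 191468\right) = -352299 - \left(\sqrt{97} + 645\right) \left(2 \cdot 436 \left(313 + 436\right) - 191468\right) = -352299 - \left(645 + \sqrt{97}\right) \left(2 \cdot 436 \cdot 749 - 191468\right) = -352299 - \left(645 + \sqrt{97}\right) \left(653128 - 191468\right) = -352299 - \left(645 + \sqrt{97}\right) 461660 = -352299 - \left(297770700 + 461660 \sqrt{97}\right) = -298122999 - 461660 \sqrt{97}$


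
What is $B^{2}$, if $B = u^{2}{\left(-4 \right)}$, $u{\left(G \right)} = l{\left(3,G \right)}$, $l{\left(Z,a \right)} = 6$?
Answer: $1296$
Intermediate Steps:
$u{\left(G \right)} = 6$
$B = 36$ ($B = 6^{2} = 36$)
$B^{2} = 36^{2} = 1296$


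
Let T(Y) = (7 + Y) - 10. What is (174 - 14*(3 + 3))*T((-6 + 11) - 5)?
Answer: -270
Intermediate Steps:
T(Y) = -3 + Y
(174 - 14*(3 + 3))*T((-6 + 11) - 5) = (174 - 14*(3 + 3))*(-3 + ((-6 + 11) - 5)) = (174 - 14*6)*(-3 + (5 - 5)) = (174 - 84)*(-3 + 0) = 90*(-3) = -270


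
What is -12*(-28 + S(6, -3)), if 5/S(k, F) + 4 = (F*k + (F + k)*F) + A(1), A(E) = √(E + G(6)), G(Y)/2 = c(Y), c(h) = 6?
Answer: 26699/79 + 5*√13/79 ≈ 338.19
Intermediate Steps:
G(Y) = 12 (G(Y) = 2*6 = 12)
A(E) = √(12 + E) (A(E) = √(E + 12) = √(12 + E))
S(k, F) = 5/(-4 + √13 + F*k + F*(F + k)) (S(k, F) = 5/(-4 + ((F*k + (F + k)*F) + √(12 + 1))) = 5/(-4 + ((F*k + F*(F + k)) + √13)) = 5/(-4 + (√13 + F*k + F*(F + k))) = 5/(-4 + √13 + F*k + F*(F + k)))
-12*(-28 + S(6, -3)) = -12*(-28 + 5/(-4 + √13 + (-3)² + 2*(-3)*6)) = -12*(-28 + 5/(-4 + √13 + 9 - 36)) = -12*(-28 + 5/(-31 + √13)) = 336 - 60/(-31 + √13)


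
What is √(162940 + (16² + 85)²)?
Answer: √279221 ≈ 528.41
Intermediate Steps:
√(162940 + (16² + 85)²) = √(162940 + (256 + 85)²) = √(162940 + 341²) = √(162940 + 116281) = √279221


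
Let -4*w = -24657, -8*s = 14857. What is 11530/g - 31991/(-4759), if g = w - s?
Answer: 2491864621/305389789 ≈ 8.1596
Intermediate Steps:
s = -14857/8 (s = -1/8*14857 = -14857/8 ≈ -1857.1)
w = 24657/4 (w = -1/4*(-24657) = 24657/4 ≈ 6164.3)
g = 64171/8 (g = 24657/4 - 1*(-14857/8) = 24657/4 + 14857/8 = 64171/8 ≈ 8021.4)
11530/g - 31991/(-4759) = 11530/(64171/8) - 31991/(-4759) = 11530*(8/64171) - 31991*(-1/4759) = 92240/64171 + 31991/4759 = 2491864621/305389789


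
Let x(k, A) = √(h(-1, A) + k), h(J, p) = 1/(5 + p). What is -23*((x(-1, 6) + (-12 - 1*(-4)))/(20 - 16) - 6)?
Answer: 184 - 23*I*√110/44 ≈ 184.0 - 5.4824*I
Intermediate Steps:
x(k, A) = √(k + 1/(5 + A)) (x(k, A) = √(1/(5 + A) + k) = √(k + 1/(5 + A)))
-23*((x(-1, 6) + (-12 - 1*(-4)))/(20 - 16) - 6) = -23*((√((1 - (5 + 6))/(5 + 6)) + (-12 - 1*(-4)))/(20 - 16) - 6) = -23*((√((1 - 1*11)/11) + (-12 + 4))/4 - 6) = -23*((√((1 - 11)/11) - 8)*(¼) - 6) = -23*((√((1/11)*(-10)) - 8)*(¼) - 6) = -23*((√(-10/11) - 8)*(¼) - 6) = -23*((I*√110/11 - 8)*(¼) - 6) = -23*((-8 + I*√110/11)*(¼) - 6) = -23*((-2 + I*√110/44) - 6) = -23*(-8 + I*√110/44) = 184 - 23*I*√110/44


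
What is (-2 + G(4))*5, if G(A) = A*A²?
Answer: 310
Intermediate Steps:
G(A) = A³
(-2 + G(4))*5 = (-2 + 4³)*5 = (-2 + 64)*5 = 62*5 = 310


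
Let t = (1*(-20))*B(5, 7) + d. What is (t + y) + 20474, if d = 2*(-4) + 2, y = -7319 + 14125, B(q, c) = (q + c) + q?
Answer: 26934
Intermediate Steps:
B(q, c) = c + 2*q (B(q, c) = (c + q) + q = c + 2*q)
y = 6806
d = -6 (d = -8 + 2 = -6)
t = -346 (t = (1*(-20))*(7 + 2*5) - 6 = -20*(7 + 10) - 6 = -20*17 - 6 = -340 - 6 = -346)
(t + y) + 20474 = (-346 + 6806) + 20474 = 6460 + 20474 = 26934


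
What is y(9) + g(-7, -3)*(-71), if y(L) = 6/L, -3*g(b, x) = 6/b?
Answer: -412/21 ≈ -19.619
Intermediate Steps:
g(b, x) = -2/b
y(9) + g(-7, -3)*(-71) = 6/9 - 2/(-7)*(-71) = 6*(⅑) - 2*(-⅐)*(-71) = ⅔ + (2/7)*(-71) = ⅔ - 142/7 = -412/21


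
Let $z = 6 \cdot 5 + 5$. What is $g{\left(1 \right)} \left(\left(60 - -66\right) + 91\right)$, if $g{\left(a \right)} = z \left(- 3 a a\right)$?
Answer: $-22785$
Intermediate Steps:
$z = 35$ ($z = 30 + 5 = 35$)
$g{\left(a \right)} = - 105 a^{2}$ ($g{\left(a \right)} = 35 \left(- 3 a a\right) = 35 \left(- 3 a^{2}\right) = - 105 a^{2}$)
$g{\left(1 \right)} \left(\left(60 - -66\right) + 91\right) = - 105 \cdot 1^{2} \left(\left(60 - -66\right) + 91\right) = \left(-105\right) 1 \left(\left(60 + 66\right) + 91\right) = - 105 \left(126 + 91\right) = \left(-105\right) 217 = -22785$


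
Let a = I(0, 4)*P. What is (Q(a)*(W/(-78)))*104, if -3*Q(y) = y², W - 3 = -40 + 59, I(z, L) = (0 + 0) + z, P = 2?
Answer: 0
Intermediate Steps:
I(z, L) = z (I(z, L) = 0 + z = z)
W = 22 (W = 3 + (-40 + 59) = 3 + 19 = 22)
a = 0 (a = 0*2 = 0)
Q(y) = -y²/3
(Q(a)*(W/(-78)))*104 = ((-⅓*0²)*(22/(-78)))*104 = ((-⅓*0)*(22*(-1/78)))*104 = (0*(-11/39))*104 = 0*104 = 0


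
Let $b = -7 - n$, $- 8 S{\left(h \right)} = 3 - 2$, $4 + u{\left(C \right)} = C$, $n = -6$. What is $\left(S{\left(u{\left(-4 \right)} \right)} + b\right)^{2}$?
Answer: $\frac{81}{64} \approx 1.2656$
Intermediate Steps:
$u{\left(C \right)} = -4 + C$
$S{\left(h \right)} = - \frac{1}{8}$ ($S{\left(h \right)} = - \frac{3 - 2}{8} = \left(- \frac{1}{8}\right) 1 = - \frac{1}{8}$)
$b = -1$ ($b = -7 - -6 = -7 + 6 = -1$)
$\left(S{\left(u{\left(-4 \right)} \right)} + b\right)^{2} = \left(- \frac{1}{8} - 1\right)^{2} = \left(- \frac{9}{8}\right)^{2} = \frac{81}{64}$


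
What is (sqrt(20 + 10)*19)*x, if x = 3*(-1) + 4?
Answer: 19*sqrt(30) ≈ 104.07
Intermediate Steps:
x = 1 (x = -3 + 4 = 1)
(sqrt(20 + 10)*19)*x = (sqrt(20 + 10)*19)*1 = (sqrt(30)*19)*1 = (19*sqrt(30))*1 = 19*sqrt(30)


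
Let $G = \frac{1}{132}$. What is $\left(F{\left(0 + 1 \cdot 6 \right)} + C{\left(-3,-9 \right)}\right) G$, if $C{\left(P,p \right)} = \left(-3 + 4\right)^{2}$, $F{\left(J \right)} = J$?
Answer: $\frac{7}{132} \approx 0.05303$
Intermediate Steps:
$G = \frac{1}{132} \approx 0.0075758$
$C{\left(P,p \right)} = 1$ ($C{\left(P,p \right)} = 1^{2} = 1$)
$\left(F{\left(0 + 1 \cdot 6 \right)} + C{\left(-3,-9 \right)}\right) G = \left(\left(0 + 1 \cdot 6\right) + 1\right) \frac{1}{132} = \left(\left(0 + 6\right) + 1\right) \frac{1}{132} = \left(6 + 1\right) \frac{1}{132} = 7 \cdot \frac{1}{132} = \frac{7}{132}$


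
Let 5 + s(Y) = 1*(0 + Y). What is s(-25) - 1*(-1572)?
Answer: 1542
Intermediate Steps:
s(Y) = -5 + Y (s(Y) = -5 + 1*(0 + Y) = -5 + 1*Y = -5 + Y)
s(-25) - 1*(-1572) = (-5 - 25) - 1*(-1572) = -30 + 1572 = 1542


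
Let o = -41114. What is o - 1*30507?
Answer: -71621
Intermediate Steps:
o - 1*30507 = -41114 - 1*30507 = -41114 - 30507 = -71621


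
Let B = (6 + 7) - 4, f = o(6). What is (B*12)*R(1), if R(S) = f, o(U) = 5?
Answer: 540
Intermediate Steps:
f = 5
R(S) = 5
B = 9 (B = 13 - 4 = 9)
(B*12)*R(1) = (9*12)*5 = 108*5 = 540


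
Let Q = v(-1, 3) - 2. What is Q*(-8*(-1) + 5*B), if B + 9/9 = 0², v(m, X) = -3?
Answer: -15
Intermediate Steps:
B = -1 (B = -1 + 0² = -1 + 0 = -1)
Q = -5 (Q = -3 - 2 = -5)
Q*(-8*(-1) + 5*B) = -5*(-8*(-1) + 5*(-1)) = -5*(8 - 5) = -5*3 = -15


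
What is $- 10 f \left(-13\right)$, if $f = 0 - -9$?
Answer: $1170$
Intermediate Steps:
$f = 9$ ($f = 0 + 9 = 9$)
$- 10 f \left(-13\right) = \left(-10\right) 9 \left(-13\right) = \left(-90\right) \left(-13\right) = 1170$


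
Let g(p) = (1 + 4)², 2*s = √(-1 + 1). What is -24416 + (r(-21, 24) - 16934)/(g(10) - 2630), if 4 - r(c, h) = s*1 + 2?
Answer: -63586748/2605 ≈ -24410.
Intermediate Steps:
s = 0 (s = √(-1 + 1)/2 = √0/2 = (½)*0 = 0)
g(p) = 25 (g(p) = 5² = 25)
r(c, h) = 2 (r(c, h) = 4 - (0*1 + 2) = 4 - (0 + 2) = 4 - 1*2 = 4 - 2 = 2)
-24416 + (r(-21, 24) - 16934)/(g(10) - 2630) = -24416 + (2 - 16934)/(25 - 2630) = -24416 - 16932/(-2605) = -24416 - 16932*(-1/2605) = -24416 + 16932/2605 = -63586748/2605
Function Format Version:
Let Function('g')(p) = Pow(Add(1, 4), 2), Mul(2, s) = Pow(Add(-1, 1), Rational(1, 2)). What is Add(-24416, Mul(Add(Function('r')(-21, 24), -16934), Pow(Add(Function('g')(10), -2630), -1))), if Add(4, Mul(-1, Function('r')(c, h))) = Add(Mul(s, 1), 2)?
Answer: Rational(-63586748, 2605) ≈ -24410.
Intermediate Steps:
s = 0 (s = Mul(Rational(1, 2), Pow(Add(-1, 1), Rational(1, 2))) = Mul(Rational(1, 2), Pow(0, Rational(1, 2))) = Mul(Rational(1, 2), 0) = 0)
Function('g')(p) = 25 (Function('g')(p) = Pow(5, 2) = 25)
Function('r')(c, h) = 2 (Function('r')(c, h) = Add(4, Mul(-1, Add(Mul(0, 1), 2))) = Add(4, Mul(-1, Add(0, 2))) = Add(4, Mul(-1, 2)) = Add(4, -2) = 2)
Add(-24416, Mul(Add(Function('r')(-21, 24), -16934), Pow(Add(Function('g')(10), -2630), -1))) = Add(-24416, Mul(Add(2, -16934), Pow(Add(25, -2630), -1))) = Add(-24416, Mul(-16932, Pow(-2605, -1))) = Add(-24416, Mul(-16932, Rational(-1, 2605))) = Add(-24416, Rational(16932, 2605)) = Rational(-63586748, 2605)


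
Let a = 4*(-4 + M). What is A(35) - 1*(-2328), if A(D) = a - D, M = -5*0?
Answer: 2277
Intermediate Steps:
M = 0
a = -16 (a = 4*(-4 + 0) = 4*(-4) = -16)
A(D) = -16 - D
A(35) - 1*(-2328) = (-16 - 1*35) - 1*(-2328) = (-16 - 35) + 2328 = -51 + 2328 = 2277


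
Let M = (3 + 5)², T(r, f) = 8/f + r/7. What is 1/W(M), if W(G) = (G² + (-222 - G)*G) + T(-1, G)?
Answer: -56/795649 ≈ -7.0383e-5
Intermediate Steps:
T(r, f) = 8/f + r/7 (T(r, f) = 8/f + r*(⅐) = 8/f + r/7)
M = 64 (M = 8² = 64)
W(G) = -⅐ + G² + 8/G + G*(-222 - G) (W(G) = (G² + (-222 - G)*G) + (8/G + (⅐)*(-1)) = (G² + G*(-222 - G)) + (8/G - ⅐) = (G² + G*(-222 - G)) + (-⅐ + 8/G) = -⅐ + G² + 8/G + G*(-222 - G))
1/W(M) = 1/(-⅐ - 222*64 + 8/64) = 1/(-⅐ - 14208 + 8*(1/64)) = 1/(-⅐ - 14208 + ⅛) = 1/(-795649/56) = -56/795649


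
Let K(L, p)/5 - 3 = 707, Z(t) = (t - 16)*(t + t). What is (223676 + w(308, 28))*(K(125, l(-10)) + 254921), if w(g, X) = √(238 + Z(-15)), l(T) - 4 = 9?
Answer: 57813759396 + 1033884*√73 ≈ 5.7823e+10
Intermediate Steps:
Z(t) = 2*t*(-16 + t) (Z(t) = (-16 + t)*(2*t) = 2*t*(-16 + t))
l(T) = 13 (l(T) = 4 + 9 = 13)
K(L, p) = 3550 (K(L, p) = 15 + 5*707 = 15 + 3535 = 3550)
w(g, X) = 4*√73 (w(g, X) = √(238 + 2*(-15)*(-16 - 15)) = √(238 + 2*(-15)*(-31)) = √(238 + 930) = √1168 = 4*√73)
(223676 + w(308, 28))*(K(125, l(-10)) + 254921) = (223676 + 4*√73)*(3550 + 254921) = (223676 + 4*√73)*258471 = 57813759396 + 1033884*√73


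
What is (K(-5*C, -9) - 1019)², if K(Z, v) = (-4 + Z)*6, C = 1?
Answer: 1151329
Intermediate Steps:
K(Z, v) = -24 + 6*Z
(K(-5*C, -9) - 1019)² = ((-24 + 6*(-5*1)) - 1019)² = ((-24 + 6*(-5)) - 1019)² = ((-24 - 30) - 1019)² = (-54 - 1019)² = (-1073)² = 1151329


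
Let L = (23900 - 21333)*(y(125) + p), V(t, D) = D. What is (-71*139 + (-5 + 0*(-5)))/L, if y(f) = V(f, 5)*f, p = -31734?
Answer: 9874/79856803 ≈ 0.00012365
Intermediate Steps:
y(f) = 5*f
L = -79856803 (L = (23900 - 21333)*(5*125 - 31734) = 2567*(625 - 31734) = 2567*(-31109) = -79856803)
(-71*139 + (-5 + 0*(-5)))/L = (-71*139 + (-5 + 0*(-5)))/(-79856803) = (-9869 + (-5 + 0))*(-1/79856803) = (-9869 - 5)*(-1/79856803) = -9874*(-1/79856803) = 9874/79856803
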